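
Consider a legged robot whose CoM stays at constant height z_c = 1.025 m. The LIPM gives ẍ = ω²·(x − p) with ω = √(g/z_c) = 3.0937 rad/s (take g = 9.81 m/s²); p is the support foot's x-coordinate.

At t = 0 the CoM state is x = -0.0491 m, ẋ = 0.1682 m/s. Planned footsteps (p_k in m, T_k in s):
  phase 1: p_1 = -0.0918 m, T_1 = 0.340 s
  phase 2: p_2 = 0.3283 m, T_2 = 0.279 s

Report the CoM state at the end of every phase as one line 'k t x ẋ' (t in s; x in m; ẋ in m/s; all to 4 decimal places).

phase 1: p=-0.0918, T=0.340, ωT=1.051858, cosh=1.606127, sinh=1.256839; start (x,ẋ)=(-0.049100, 0.168200) → end (x,ẋ)=(0.045114, 0.436180)
phase 2: p=0.3283, T=0.279, ωT=0.863142, cosh=1.396216, sinh=0.974382; start (x,ẋ)=(0.045114, 0.436180) → end (x,ẋ)=(0.070289, -0.244646)

1 0.3400 0.0451 0.4362
2 0.6190 0.0703 -0.2446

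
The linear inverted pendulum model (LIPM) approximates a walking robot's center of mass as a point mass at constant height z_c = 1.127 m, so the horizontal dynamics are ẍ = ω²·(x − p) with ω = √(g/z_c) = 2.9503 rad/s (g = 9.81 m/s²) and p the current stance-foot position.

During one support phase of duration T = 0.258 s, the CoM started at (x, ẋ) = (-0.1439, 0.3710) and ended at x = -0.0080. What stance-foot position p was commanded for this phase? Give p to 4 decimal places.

p = -0.2448

ωT = 2.9503·0.258 = 0.761177; cosh(ωT) = 1.303956, sinh(ωT) = 0.836840
x(T) = p + (x₀−p)·cosh(ωT) + (ẋ₀/ω)·sinh(ωT) ⇒ p·(1 − cosh) = x(T) − x₀·cosh − (ẋ₀/ω)·sinh
numerator   = -0.0080 − (-0.1439)·1.303956 − (0.3710/2.9503)·0.836840 = 0.074407
denominator = 1 − 1.303956 = -0.303956
p = 0.074407 / -0.303956 = -0.2448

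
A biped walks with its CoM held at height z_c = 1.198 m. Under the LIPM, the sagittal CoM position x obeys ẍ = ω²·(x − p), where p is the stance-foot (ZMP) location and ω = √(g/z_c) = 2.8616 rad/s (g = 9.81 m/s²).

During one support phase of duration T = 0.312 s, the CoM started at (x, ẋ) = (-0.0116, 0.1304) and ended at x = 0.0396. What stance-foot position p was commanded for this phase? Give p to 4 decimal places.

p = -0.0231

ωT = 2.8616·0.312 = 0.892819; cosh(ωT) = 1.425752, sinh(ωT) = 1.016252
x(T) = p + (x₀−p)·cosh(ωT) + (ẋ₀/ω)·sinh(ωT) ⇒ p·(1 − cosh) = x(T) − x₀·cosh − (ẋ₀/ω)·sinh
numerator   = 0.0396 − (-0.0116)·1.425752 − (0.1304/2.8616)·1.016252 = 0.009829
denominator = 1 − 1.425752 = -0.425752
p = 0.009829 / -0.425752 = -0.0231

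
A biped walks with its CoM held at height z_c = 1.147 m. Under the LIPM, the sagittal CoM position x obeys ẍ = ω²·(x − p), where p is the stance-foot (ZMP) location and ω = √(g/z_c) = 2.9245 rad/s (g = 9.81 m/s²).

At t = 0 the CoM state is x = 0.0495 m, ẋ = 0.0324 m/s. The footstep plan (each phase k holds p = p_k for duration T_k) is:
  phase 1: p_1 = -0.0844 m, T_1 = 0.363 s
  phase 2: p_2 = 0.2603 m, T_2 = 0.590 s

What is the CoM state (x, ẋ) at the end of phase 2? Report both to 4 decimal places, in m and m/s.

phase 1: p=-0.0844, T=0.363, ωT=1.061594, cosh=1.618439, sinh=1.272535; start (x,ẋ)=(0.049500, 0.032400) → end (x,ẋ)=(0.146407, 0.550750)
phase 2: p=0.2603, T=0.590, ωT=1.725455, cosh=2.896584, sinh=2.718492; start (x,ẋ)=(0.146407, 0.550750) → end (x,ẋ)=(0.442354, 0.689820)

x = 0.4424, ẋ = 0.6898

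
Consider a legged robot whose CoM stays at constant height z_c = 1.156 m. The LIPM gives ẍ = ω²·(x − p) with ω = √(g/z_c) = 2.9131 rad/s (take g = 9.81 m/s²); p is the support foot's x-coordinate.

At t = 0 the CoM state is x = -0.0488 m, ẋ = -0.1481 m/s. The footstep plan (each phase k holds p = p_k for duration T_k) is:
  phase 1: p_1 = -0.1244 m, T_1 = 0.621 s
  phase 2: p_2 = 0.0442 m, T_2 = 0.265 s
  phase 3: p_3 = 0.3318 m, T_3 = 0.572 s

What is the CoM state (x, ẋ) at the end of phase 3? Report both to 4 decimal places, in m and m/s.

x = -0.5628, ẋ = -2.4101

phase 1: p=-0.1244, T=0.621, ωT=1.809035, cosh=3.134183, sinh=2.970371; start (x,ẋ)=(-0.048800, -0.148100) → end (x,ẋ)=(-0.038467, 0.189993)
phase 2: p=0.0442, T=0.265, ωT=0.771972, cosh=1.313065, sinh=0.850964; start (x,ẋ)=(-0.038467, 0.189993) → end (x,ẋ)=(-0.008847, 0.044546)
phase 3: p=0.3318, T=0.572, ωT=1.666293, cosh=2.740730, sinh=2.551783; start (x,ẋ)=(-0.008847, 0.044546) → end (x,ẋ)=(-0.562802, -2.410149)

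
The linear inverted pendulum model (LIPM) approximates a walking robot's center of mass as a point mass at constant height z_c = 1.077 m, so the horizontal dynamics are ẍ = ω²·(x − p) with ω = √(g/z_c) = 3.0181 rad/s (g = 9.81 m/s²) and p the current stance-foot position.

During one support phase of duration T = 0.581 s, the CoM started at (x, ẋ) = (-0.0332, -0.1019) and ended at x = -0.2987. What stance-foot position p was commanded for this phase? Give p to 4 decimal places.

ωT = 3.0181·0.581 = 1.753516; cosh(ωT) = 2.974018, sinh(ωT) = 2.800854
x(T) = p + (x₀−p)·cosh(ωT) + (ẋ₀/ω)·sinh(ωT) ⇒ p·(1 − cosh) = x(T) − x₀·cosh − (ẋ₀/ω)·sinh
numerator   = -0.2987 − (-0.0332)·2.974018 − (-0.1019/3.0181)·2.800854 = -0.105397
denominator = 1 − 2.974018 = -1.974018
p = -0.105397 / -1.974018 = 0.0534

p = 0.0534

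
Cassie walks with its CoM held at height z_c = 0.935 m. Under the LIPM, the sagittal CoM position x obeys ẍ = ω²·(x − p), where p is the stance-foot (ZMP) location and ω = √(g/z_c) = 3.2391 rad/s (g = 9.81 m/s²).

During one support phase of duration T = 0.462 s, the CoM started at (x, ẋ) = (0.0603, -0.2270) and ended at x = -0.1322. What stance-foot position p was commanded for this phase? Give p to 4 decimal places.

p = 0.0929

ωT = 3.2391·0.462 = 1.496464; cosh(ωT) = 2.344896, sinh(ωT) = 2.120975
x(T) = p + (x₀−p)·cosh(ωT) + (ẋ₀/ω)·sinh(ωT) ⇒ p·(1 − cosh) = x(T) − x₀·cosh − (ẋ₀/ω)·sinh
numerator   = -0.1322 − (0.0603)·2.344896 − (-0.2270/3.2391)·2.120975 = -0.124957
denominator = 1 − 2.344896 = -1.344896
p = -0.124957 / -1.344896 = 0.0929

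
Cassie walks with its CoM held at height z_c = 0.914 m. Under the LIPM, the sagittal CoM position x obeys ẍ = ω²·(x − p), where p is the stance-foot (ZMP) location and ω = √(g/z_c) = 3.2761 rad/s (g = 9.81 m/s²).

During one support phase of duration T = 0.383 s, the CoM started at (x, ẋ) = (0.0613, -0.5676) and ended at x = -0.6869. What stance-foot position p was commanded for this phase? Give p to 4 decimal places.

p = 0.5848

ωT = 3.2761·0.383 = 1.254746; cosh(ωT) = 1.896048, sinh(ωT) = 1.610900
x(T) = p + (x₀−p)·cosh(ωT) + (ẋ₀/ω)·sinh(ωT) ⇒ p·(1 − cosh) = x(T) − x₀·cosh − (ẋ₀/ω)·sinh
numerator   = -0.6869 − (0.0613)·1.896048 − (-0.5676/3.2761)·1.610900 = -0.524032
denominator = 1 − 1.896048 = -0.896048
p = -0.524032 / -0.896048 = 0.5848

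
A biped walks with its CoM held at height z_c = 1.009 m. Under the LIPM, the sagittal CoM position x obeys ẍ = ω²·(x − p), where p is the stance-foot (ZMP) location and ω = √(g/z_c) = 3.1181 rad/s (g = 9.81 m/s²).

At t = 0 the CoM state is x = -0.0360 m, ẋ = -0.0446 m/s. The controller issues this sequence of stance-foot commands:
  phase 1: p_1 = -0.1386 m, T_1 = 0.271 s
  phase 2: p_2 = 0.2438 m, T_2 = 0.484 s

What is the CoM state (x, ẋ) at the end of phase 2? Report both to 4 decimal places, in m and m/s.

x = -0.1929, ẋ = -1.1325

phase 1: p=-0.1386, T=0.271, ωT=0.845005, cosh=1.378772, sinh=0.949217; start (x,ẋ)=(-0.036000, -0.044600) → end (x,ẋ)=(-0.010715, 0.242178)
phase 2: p=0.2438, T=0.484, ωT=1.509160, cosh=2.372014, sinh=2.150918; start (x,ẋ)=(-0.010715, 0.242178) → end (x,ẋ)=(-0.192855, -1.132528)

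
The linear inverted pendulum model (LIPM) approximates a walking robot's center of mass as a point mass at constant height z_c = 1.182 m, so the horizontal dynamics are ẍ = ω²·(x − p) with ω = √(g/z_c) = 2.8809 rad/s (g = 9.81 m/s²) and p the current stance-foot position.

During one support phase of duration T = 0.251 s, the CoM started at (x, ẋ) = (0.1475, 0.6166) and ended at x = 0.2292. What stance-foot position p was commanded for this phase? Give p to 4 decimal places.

p = 0.4658

ωT = 2.8809·0.251 = 0.723106; cosh(ωT) = 1.273033, sinh(ωT) = 0.787791
x(T) = p + (x₀−p)·cosh(ωT) + (ẋ₀/ω)·sinh(ωT) ⇒ p·(1 − cosh) = x(T) − x₀·cosh − (ẋ₀/ω)·sinh
numerator   = 0.2292 − (0.1475)·1.273033 − (0.6166/2.8809)·0.787791 = -0.127184
denominator = 1 − 1.273033 = -0.273033
p = -0.127184 / -0.273033 = 0.4658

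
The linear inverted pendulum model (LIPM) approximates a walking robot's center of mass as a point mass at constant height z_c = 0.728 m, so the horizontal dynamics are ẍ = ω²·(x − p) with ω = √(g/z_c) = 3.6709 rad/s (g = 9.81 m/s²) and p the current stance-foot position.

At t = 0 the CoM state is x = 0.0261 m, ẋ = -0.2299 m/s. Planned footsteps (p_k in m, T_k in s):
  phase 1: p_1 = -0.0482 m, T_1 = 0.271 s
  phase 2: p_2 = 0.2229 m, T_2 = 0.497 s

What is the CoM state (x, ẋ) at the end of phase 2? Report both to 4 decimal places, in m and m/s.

phase 1: p=-0.0482, T=0.271, ωT=0.994814, cosh=1.537007, sinh=1.167214; start (x,ẋ)=(0.026100, -0.229900) → end (x,ẋ)=(-0.007100, -0.035003)
phase 2: p=0.2229, T=0.497, ωT=1.824437, cosh=3.180307, sinh=3.018999; start (x,ẋ)=(-0.007100, -0.035003) → end (x,ẋ)=(-0.537358, -2.660285)

x = -0.5374, ẋ = -2.6603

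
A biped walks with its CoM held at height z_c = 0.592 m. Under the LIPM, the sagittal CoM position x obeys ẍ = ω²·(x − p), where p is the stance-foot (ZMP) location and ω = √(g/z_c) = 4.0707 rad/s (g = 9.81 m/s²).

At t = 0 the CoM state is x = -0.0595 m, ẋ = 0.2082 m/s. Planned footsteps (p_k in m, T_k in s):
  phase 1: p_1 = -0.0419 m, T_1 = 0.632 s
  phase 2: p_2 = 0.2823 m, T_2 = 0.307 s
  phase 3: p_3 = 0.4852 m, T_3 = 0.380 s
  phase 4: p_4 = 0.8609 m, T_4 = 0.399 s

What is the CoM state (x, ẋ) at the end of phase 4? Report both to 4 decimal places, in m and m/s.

x = 2.2401, ẋ = 5.9665

phase 1: p=-0.0419, T=0.632, ωT=2.572682, cosh=6.588625, sinh=6.512294; start (x,ẋ)=(-0.059500, 0.208200) → end (x,ẋ)=(0.175218, 0.905183)
phase 2: p=0.2823, T=0.307, ωT=1.249705, cosh=1.887951, sinh=1.601362; start (x,ẋ)=(0.175218, 0.905183) → end (x,ẋ)=(0.436222, 1.010909)
phase 3: p=0.4852, T=0.380, ωT=1.546866, cosh=2.454821, sinh=2.241907; start (x,ẋ)=(0.436222, 1.010909) → end (x,ẋ)=(0.921718, 2.034620)
phase 4: p=0.8609, T=0.399, ωT=1.624209, cosh=2.635736, sinh=2.438669; start (x,ẋ)=(0.921718, 2.034620) → end (x,ẋ)=(2.240097, 5.966466)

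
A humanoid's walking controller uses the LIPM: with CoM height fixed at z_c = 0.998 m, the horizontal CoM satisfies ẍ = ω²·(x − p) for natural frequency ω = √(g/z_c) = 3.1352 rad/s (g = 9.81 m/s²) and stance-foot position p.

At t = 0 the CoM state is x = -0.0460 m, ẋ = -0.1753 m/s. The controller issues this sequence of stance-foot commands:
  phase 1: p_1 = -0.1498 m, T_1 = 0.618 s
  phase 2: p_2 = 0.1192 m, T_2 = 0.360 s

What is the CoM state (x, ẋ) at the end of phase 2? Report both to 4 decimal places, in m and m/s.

x = 0.1774, ẋ = 0.4321

phase 1: p=-0.1498, T=0.618, ωT=1.937554, cosh=3.542902, sinh=3.398846; start (x,ẋ)=(-0.046000, -0.175300) → end (x,ẋ)=(0.027912, 0.485029)
phase 2: p=0.1192, T=0.360, ωT=1.128672, cosh=1.707505, sinh=1.384043; start (x,ẋ)=(0.027912, 0.485029) → end (x,ẋ)=(0.177442, 0.432067)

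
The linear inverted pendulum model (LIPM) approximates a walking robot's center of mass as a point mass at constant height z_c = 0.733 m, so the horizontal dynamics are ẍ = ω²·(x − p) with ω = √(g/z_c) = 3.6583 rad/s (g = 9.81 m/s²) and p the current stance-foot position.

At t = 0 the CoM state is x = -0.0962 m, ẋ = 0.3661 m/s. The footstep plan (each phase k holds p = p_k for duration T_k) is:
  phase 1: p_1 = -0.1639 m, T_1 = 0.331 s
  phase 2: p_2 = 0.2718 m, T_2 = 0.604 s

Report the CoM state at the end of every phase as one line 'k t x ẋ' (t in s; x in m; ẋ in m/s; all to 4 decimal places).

1 0.3310 0.1128 1.0477
2 0.9350 0.8280 2.2134

phase 1: p=-0.1639, T=0.331, ωT=1.210897, cosh=1.827212, sinh=1.529283; start (x,ẋ)=(-0.096200, 0.366100) → end (x,ẋ)=(0.112843, 1.047695)
phase 2: p=0.2718, T=0.604, ωT=2.209613, cosh=4.610967, sinh=4.501224; start (x,ẋ)=(0.112843, 1.047695) → end (x,ẋ)=(0.827955, 2.213377)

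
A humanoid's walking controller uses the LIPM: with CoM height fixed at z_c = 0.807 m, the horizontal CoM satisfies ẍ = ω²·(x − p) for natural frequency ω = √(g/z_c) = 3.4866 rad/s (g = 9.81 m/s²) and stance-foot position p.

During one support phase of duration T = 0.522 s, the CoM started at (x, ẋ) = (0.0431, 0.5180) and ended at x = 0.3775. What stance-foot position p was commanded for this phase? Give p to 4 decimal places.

ωT = 3.4866·0.522 = 1.820005; cosh(ωT) = 3.166958, sinh(ωT) = 3.004933
x(T) = p + (x₀−p)·cosh(ωT) + (ẋ₀/ω)·sinh(ωT) ⇒ p·(1 − cosh) = x(T) − x₀·cosh − (ẋ₀/ω)·sinh
numerator   = 0.3775 − (0.0431)·3.166958 − (0.5180/3.4866)·3.004933 = -0.205435
denominator = 1 − 3.166958 = -2.166958
p = -0.205435 / -2.166958 = 0.0948

p = 0.0948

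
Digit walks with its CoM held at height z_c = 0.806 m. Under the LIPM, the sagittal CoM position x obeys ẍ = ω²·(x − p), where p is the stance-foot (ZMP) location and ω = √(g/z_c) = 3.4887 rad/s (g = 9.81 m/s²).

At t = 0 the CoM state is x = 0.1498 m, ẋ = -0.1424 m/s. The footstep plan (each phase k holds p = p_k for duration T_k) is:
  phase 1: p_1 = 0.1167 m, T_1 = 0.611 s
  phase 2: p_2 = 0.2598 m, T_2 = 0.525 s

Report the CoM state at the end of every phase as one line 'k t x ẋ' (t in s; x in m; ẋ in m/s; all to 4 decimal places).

1 0.6110 0.0886 -0.1288
2 1.1360 -0.4008 -2.2294

phase 1: p=0.1167, T=0.611, ωT=2.131596, cosh=4.273476, sinh=4.154829; start (x,ẋ)=(0.149800, -0.142400) → end (x,ẋ)=(0.088562, -0.128760)
phase 2: p=0.2598, T=0.525, ωT=1.831568, cosh=3.201914, sinh=3.041752; start (x,ẋ)=(0.088562, -0.128760) → end (x,ẋ)=(-0.400753, -2.229412)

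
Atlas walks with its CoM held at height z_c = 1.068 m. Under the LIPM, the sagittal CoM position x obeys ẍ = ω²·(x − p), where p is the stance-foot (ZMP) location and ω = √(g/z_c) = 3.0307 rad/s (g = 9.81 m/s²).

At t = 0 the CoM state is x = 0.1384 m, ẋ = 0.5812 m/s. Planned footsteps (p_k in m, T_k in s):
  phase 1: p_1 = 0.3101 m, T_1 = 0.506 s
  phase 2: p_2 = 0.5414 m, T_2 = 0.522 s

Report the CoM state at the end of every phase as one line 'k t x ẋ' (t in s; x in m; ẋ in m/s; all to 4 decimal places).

phase 1: p=0.3101, T=0.506, ωT=1.533534, cosh=2.425149, sinh=2.209378; start (x,ẋ)=(0.138400, 0.581200) → end (x,ẋ)=(0.317396, 0.259800)
phase 2: p=0.5414, T=0.522, ωT=1.582025, cosh=2.535179, sinh=2.329620; start (x,ẋ)=(0.317396, 0.259800) → end (x,ẋ)=(0.173212, -0.922912)

1 0.5060 0.3174 0.2598
2 1.0280 0.1732 -0.9229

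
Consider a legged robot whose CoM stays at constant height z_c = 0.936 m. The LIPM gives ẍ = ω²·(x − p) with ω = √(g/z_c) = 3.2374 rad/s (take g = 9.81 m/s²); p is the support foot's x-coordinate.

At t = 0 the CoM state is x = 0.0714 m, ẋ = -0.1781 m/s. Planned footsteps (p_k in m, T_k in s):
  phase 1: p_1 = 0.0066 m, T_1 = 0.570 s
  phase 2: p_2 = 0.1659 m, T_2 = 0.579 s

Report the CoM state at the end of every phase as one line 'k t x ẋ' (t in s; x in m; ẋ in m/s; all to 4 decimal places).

phase 1: p=0.0066, T=0.570, ωT=1.845318, cosh=3.244044, sinh=3.086069; start (x,ẋ)=(0.071400, -0.178100) → end (x,ẋ)=(0.047039, 0.069642)
phase 2: p=0.1659, T=0.579, ωT=1.874455, cosh=3.335351, sinh=3.181913; start (x,ẋ)=(0.047039, 0.069642) → end (x,ẋ)=(-0.162094, -0.992118)

1 0.5700 0.0470 0.0696
2 1.1490 -0.1621 -0.9921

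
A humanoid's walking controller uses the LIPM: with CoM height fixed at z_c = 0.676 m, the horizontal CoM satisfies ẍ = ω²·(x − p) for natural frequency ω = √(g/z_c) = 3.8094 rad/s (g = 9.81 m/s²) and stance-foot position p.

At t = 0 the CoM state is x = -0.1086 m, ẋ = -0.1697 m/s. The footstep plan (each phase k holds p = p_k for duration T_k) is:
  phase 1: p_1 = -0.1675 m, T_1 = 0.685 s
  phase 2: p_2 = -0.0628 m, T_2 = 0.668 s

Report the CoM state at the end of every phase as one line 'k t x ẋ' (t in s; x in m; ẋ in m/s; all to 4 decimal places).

1 0.6850 -0.0662 0.3570
2 1.3530 0.5090 2.2072

phase 1: p=-0.1675, T=0.685, ωT=2.609439, cosh=6.832500, sinh=6.758924; start (x,ẋ)=(-0.108600, -0.169700) → end (x,ẋ)=(-0.066160, 0.357049)
phase 2: p=-0.0628, T=0.668, ωT=2.544679, cosh=6.408819, sinh=6.330321; start (x,ẋ)=(-0.066160, 0.357049) → end (x,ẋ)=(0.508996, 2.207233)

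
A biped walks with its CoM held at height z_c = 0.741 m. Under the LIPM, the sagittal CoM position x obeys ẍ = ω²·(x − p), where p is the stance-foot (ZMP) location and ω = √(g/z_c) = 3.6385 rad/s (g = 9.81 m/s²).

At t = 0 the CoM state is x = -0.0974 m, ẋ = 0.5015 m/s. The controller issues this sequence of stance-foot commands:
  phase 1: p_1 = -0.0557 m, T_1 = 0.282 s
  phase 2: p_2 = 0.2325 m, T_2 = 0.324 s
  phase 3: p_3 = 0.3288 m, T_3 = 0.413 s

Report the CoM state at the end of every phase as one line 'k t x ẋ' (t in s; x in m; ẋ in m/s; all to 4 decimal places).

1 0.2820 0.0462 0.6050
2 0.6060 0.1458 0.0791
3 1.0190 -0.0564 -1.2356

phase 1: p=-0.0557, T=0.282, ωT=1.026057, cosh=1.574230, sinh=1.215813; start (x,ẋ)=(-0.097400, 0.501500) → end (x,ẋ)=(0.046232, 0.605007)
phase 2: p=0.2325, T=0.324, ωT=1.178874, cosh=1.779168, sinh=1.471543; start (x,ẋ)=(0.046232, 0.605007) → end (x,ẋ)=(0.145785, 0.079090)
phase 3: p=0.3288, T=0.413, ωT=1.502700, cosh=2.358168, sinh=2.135640; start (x,ẋ)=(0.145785, 0.079090) → end (x,ẋ)=(-0.056358, -1.235617)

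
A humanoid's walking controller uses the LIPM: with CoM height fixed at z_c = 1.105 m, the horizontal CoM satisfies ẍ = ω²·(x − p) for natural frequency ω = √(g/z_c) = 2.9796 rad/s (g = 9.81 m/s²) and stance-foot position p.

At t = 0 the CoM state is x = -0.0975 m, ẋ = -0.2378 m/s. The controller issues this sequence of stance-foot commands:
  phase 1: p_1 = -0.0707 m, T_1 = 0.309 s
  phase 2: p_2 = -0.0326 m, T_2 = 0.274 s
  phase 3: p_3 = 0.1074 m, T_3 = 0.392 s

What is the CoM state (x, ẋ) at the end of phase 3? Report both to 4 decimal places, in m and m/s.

phase 1: p=-0.0707, T=0.309, ωT=0.920696, cosh=1.454640, sinh=1.056398; start (x,ẋ)=(-0.097500, -0.237800) → end (x,ẋ)=(-0.193995, -0.430270)
phase 2: p=-0.0326, T=0.274, ωT=0.816410, cosh=1.352190, sinh=0.910174; start (x,ẋ)=(-0.193995, -0.430270) → end (x,ẋ)=(-0.382271, -1.019503)
phase 3: p=0.1074, T=0.392, ωT=1.168003, cosh=1.763276, sinh=1.452289; start (x,ẋ)=(-0.382271, -1.019503) → end (x,ẋ)=(-1.252941, -3.916587)

x = -1.2529, ẋ = -3.9166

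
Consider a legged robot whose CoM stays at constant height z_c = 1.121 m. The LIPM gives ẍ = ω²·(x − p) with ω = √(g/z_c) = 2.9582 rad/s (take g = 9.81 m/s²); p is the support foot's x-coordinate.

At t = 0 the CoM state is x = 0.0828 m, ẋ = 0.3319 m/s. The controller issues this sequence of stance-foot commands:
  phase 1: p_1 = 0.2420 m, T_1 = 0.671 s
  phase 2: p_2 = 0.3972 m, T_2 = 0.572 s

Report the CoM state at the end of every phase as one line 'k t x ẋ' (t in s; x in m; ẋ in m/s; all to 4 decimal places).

1 0.6710 0.0523 -0.4509
2 1.2430 -0.9710 -3.9424

phase 1: p=0.2420, T=0.671, ωT=1.984952, cosh=3.708043, sinh=3.570656; start (x,ẋ)=(0.082800, 0.331900) → end (x,ẋ)=(0.052295, -0.450885)
phase 2: p=0.3972, T=0.572, ωT=1.692090, cosh=2.807478, sinh=2.623344; start (x,ẋ)=(0.052295, -0.450885) → end (x,ẋ)=(-0.970959, -3.942441)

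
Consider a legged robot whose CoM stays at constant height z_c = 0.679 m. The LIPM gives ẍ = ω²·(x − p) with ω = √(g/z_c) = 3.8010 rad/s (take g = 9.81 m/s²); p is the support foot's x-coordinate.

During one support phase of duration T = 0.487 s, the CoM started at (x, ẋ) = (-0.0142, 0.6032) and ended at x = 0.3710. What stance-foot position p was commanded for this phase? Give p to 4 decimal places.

p = 0.0333

ωT = 3.8010·0.487 = 1.851087; cosh(ωT) = 3.261901, sinh(ωT) = 3.104835
x(T) = p + (x₀−p)·cosh(ωT) + (ẋ₀/ω)·sinh(ωT) ⇒ p·(1 − cosh) = x(T) − x₀·cosh − (ẋ₀/ω)·sinh
numerator   = 0.3710 − (-0.0142)·3.261901 − (0.6032/3.8010)·3.104835 = -0.075403
denominator = 1 − 3.261901 = -2.261901
p = -0.075403 / -2.261901 = 0.0333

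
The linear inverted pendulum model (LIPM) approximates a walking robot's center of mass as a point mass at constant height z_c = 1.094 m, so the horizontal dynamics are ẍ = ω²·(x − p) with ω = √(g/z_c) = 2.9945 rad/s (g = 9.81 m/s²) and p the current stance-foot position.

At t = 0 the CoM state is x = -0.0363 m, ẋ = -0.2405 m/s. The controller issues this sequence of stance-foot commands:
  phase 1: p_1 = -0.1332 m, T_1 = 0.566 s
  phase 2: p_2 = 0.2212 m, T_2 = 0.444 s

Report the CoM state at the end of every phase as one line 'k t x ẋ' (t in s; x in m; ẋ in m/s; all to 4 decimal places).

phase 1: p=-0.1332, T=0.566, ωT=1.694887, cosh=2.814825, sinh=2.631205; start (x,ẋ)=(-0.036300, -0.240500) → end (x,ẋ)=(-0.071766, 0.086524)
phase 2: p=0.2212, T=0.444, ωT=1.329558, cosh=2.021983, sinh=1.757389; start (x,ẋ)=(-0.071766, 0.086524) → end (x,ẋ)=(-0.320394, -1.366784)

1 0.5660 -0.0718 0.0865
2 1.0100 -0.3204 -1.3668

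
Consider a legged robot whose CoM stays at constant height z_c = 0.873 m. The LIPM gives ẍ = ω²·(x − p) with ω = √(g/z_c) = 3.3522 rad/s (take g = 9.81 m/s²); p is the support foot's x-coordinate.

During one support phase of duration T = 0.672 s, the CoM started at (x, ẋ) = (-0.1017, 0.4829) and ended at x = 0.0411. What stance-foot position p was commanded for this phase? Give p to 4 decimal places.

p = 0.0387

ωT = 3.3522·0.672 = 2.252678; cosh(ωT) = 4.809150, sinh(ωT) = 4.704032
x(T) = p + (x₀−p)·cosh(ωT) + (ẋ₀/ω)·sinh(ωT) ⇒ p·(1 − cosh) = x(T) − x₀·cosh − (ẋ₀/ω)·sinh
numerator   = 0.0411 − (-0.1017)·4.809150 − (0.4829/3.3522)·4.704032 = -0.147447
denominator = 1 − 4.809150 = -3.809150
p = -0.147447 / -3.809150 = 0.0387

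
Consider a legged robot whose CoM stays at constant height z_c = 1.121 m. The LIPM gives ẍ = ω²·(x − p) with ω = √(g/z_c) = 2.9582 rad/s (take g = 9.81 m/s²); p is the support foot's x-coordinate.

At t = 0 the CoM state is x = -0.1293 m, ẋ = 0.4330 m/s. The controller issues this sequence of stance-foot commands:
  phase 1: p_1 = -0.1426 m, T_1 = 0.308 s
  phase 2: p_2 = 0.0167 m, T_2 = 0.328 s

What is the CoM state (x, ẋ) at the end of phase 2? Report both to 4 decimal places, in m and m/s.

x = 0.2902, ẋ = 1.0475

phase 1: p=-0.1426, T=0.308, ωT=0.911126, cosh=1.444596, sinh=1.042525; start (x,ẋ)=(-0.129300, 0.433000) → end (x,ẋ)=(0.029210, 0.666527)
phase 2: p=0.0167, T=0.328, ωT=0.970290, cosh=1.508841, sinh=1.129868; start (x,ẋ)=(0.029210, 0.666527) → end (x,ẋ)=(0.290152, 1.047498)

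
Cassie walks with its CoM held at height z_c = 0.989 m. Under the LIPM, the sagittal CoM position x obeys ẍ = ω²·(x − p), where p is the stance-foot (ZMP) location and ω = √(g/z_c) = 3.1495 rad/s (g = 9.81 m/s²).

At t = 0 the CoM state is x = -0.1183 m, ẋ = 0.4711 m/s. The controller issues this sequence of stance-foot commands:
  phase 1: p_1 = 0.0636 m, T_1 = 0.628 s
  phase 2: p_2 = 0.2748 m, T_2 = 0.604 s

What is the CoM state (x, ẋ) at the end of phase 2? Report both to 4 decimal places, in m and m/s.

x = -1.2347, ẋ = -4.6335

phase 1: p=0.0636, T=0.628, ωT=1.977886, cosh=3.682905, sinh=3.544543; start (x,ẋ)=(-0.118300, 0.471100) → end (x,ẋ)=(-0.076130, -0.295631)
phase 2: p=0.2748, T=0.604, ωT=1.902298, cosh=3.425251, sinh=3.276025; start (x,ẋ)=(-0.076130, -0.295631) → end (x,ẋ)=(-1.234731, -4.633453)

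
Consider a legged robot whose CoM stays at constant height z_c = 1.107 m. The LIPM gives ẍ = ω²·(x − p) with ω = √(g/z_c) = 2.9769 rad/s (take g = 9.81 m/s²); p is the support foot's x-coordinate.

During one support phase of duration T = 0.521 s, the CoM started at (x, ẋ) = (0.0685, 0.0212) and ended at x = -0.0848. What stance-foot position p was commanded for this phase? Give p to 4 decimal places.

p = 0.1842

ωT = 2.9769·0.521 = 1.550965; cosh(ωT) = 2.464031, sinh(ωT) = 2.251988
x(T) = p + (x₀−p)·cosh(ωT) + (ẋ₀/ω)·sinh(ωT) ⇒ p·(1 − cosh) = x(T) − x₀·cosh − (ẋ₀/ω)·sinh
numerator   = -0.0848 − (0.0685)·2.464031 − (0.0212/2.9769)·2.251988 = -0.269624
denominator = 1 − 2.464031 = -1.464031
p = -0.269624 / -1.464031 = 0.1842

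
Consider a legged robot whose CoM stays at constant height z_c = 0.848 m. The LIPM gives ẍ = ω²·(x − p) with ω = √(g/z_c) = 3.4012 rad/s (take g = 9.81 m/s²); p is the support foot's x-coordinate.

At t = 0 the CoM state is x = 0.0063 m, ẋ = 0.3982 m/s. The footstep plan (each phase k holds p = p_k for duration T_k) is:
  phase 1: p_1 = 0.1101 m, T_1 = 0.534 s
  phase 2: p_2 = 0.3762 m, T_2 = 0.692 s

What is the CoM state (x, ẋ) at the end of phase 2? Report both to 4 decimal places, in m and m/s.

x = -0.6088, ẋ = -3.2525

phase 1: p=0.1101, T=0.534, ωT=1.816241, cosh=3.155668, sinh=2.993032; start (x,ẋ)=(0.006300, 0.398200) → end (x,ẋ)=(0.132955, 0.199913)
phase 2: p=0.3762, T=0.692, ωT=2.353630, cosh=5.309365, sinh=5.214341; start (x,ẋ)=(0.132955, 0.199913) → end (x,ẋ)=(-0.608792, -3.252544)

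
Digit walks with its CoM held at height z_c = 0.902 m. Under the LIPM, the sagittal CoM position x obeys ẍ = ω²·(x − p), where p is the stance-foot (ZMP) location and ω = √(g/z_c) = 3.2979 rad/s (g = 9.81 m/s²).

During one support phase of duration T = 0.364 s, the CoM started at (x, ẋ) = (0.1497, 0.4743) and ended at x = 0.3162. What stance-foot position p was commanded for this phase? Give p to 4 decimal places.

p = 0.2122

ωT = 3.2979·0.364 = 1.200436; cosh(ωT) = 1.811313, sinh(ωT) = 1.510250
x(T) = p + (x₀−p)·cosh(ωT) + (ẋ₀/ω)·sinh(ωT) ⇒ p·(1 − cosh) = x(T) − x₀·cosh − (ẋ₀/ω)·sinh
numerator   = 0.3162 − (0.1497)·1.811313 − (0.4743/3.2979)·1.510250 = -0.172156
denominator = 1 − 1.811313 = -0.811313
p = -0.172156 / -0.811313 = 0.2122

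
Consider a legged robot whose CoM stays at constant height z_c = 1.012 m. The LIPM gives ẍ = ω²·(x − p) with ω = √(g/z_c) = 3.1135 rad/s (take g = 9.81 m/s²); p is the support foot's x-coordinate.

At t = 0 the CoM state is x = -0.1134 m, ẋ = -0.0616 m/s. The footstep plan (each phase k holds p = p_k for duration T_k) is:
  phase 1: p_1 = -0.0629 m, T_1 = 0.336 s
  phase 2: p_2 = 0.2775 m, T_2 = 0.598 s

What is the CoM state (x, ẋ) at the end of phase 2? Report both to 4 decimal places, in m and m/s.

phase 1: p=-0.0629, T=0.336, ωT=1.046136, cosh=1.598961, sinh=1.247669; start (x,ẋ)=(-0.113400, -0.061600) → end (x,ẋ)=(-0.168332, -0.294669)
phase 2: p=0.2775, T=0.598, ωT=1.861873, cosh=3.295581, sinh=3.140199; start (x,ẋ)=(-0.168332, -0.294669) → end (x,ẋ)=(-1.488973, -5.330014)

x = -1.4890, ẋ = -5.3300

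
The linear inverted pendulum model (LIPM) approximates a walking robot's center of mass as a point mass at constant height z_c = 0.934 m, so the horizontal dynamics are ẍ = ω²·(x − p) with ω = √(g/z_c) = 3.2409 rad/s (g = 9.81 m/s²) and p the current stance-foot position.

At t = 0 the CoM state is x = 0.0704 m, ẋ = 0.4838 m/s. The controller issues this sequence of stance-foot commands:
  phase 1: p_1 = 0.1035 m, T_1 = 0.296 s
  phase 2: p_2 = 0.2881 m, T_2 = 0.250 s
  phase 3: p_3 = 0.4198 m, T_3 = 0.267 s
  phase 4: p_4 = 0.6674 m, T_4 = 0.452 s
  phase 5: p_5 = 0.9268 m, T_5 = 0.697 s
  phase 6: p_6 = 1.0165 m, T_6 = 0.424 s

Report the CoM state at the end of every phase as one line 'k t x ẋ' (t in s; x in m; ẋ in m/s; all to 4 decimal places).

phase 1: p=0.1035, T=0.296, ωT=0.959306, cosh=1.496522, sinh=1.113364; start (x,ẋ)=(0.070400, 0.483800) → end (x,ẋ)=(0.220167, 0.604583)
phase 2: p=0.2881, T=0.250, ωT=0.810225, cosh=1.346586, sinh=0.901828; start (x,ẋ)=(0.220167, 0.604583) → end (x,ẋ)=(0.364857, 0.615574)
phase 3: p=0.4198, T=0.267, ωT=0.865320, cosh=1.398342, sinh=0.977425; start (x,ẋ)=(0.364857, 0.615574) → end (x,ẋ)=(0.528622, 0.686738)
phase 4: p=0.6674, T=0.452, ωT=1.464887, cosh=2.279079, sinh=2.047975; start (x,ẋ)=(0.528622, 0.686738) → end (x,ẋ)=(0.785075, 0.644023)
phase 5: p=0.9268, T=0.697, ωT=2.258907, cosh=4.838544, sinh=4.734079; start (x,ẋ)=(0.785075, 0.644023) → end (x,ẋ)=(1.181799, 0.941687)
phase 6: p=1.0165, T=0.424, ωT=1.374142, cosh=2.102370, sinh=1.849313; start (x,ẋ)=(1.181799, 0.941687) → end (x,ẋ)=(1.901363, 2.970485)

1 0.2960 0.2202 0.6046
2 0.5460 0.3649 0.6156
3 0.8130 0.5286 0.6867
4 1.2650 0.7851 0.6440
5 1.9620 1.1818 0.9417
6 2.3860 1.9014 2.9705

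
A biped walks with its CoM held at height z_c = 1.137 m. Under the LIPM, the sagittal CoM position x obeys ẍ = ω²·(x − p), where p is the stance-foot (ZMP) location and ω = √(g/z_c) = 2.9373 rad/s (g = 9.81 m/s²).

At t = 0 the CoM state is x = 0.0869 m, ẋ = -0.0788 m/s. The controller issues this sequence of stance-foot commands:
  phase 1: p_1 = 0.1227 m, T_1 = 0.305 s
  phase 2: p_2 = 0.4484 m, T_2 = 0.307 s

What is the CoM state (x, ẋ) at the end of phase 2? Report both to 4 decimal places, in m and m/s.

x = -0.2087, ẋ = -1.5374

phase 1: p=0.1227, T=0.305, ωT=0.895876, cosh=1.428866, sinh=1.020616; start (x,ẋ)=(0.086900, -0.078800) → end (x,ẋ)=(0.044166, -0.219918)
phase 2: p=0.4484, T=0.307, ωT=0.901751, cosh=1.434886, sinh=1.029028; start (x,ẋ)=(0.044166, -0.219918) → end (x,ẋ)=(-0.208674, -1.537379)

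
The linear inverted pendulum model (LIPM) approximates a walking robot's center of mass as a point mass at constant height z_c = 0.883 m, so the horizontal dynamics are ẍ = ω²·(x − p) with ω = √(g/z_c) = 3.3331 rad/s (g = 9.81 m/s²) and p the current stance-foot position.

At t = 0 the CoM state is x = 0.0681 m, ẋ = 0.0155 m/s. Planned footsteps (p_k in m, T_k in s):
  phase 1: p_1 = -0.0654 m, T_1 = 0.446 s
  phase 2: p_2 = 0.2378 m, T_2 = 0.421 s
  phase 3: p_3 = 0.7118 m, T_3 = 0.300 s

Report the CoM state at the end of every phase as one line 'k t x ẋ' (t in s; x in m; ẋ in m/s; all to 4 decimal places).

1 0.4460 0.2546 0.9695
2 0.8670 0.8300 2.1984
3 1.1670 1.6692 3.8550

phase 1: p=-0.0654, T=0.446, ωT=1.486563, cosh=2.324009, sinh=2.097860; start (x,ẋ)=(0.068100, 0.015500) → end (x,ẋ)=(0.254611, 0.969505)
phase 2: p=0.2378, T=0.421, ωT=1.403235, cosh=2.157070, sinh=1.911270; start (x,ẋ)=(0.254611, 0.969505) → end (x,ẋ)=(0.829997, 2.198383)
phase 3: p=0.7118, T=0.300, ωT=0.999930, cosh=1.542998, sinh=1.175093; start (x,ẋ)=(0.829997, 2.198383) → end (x,ẋ)=(1.669223, 3.855044)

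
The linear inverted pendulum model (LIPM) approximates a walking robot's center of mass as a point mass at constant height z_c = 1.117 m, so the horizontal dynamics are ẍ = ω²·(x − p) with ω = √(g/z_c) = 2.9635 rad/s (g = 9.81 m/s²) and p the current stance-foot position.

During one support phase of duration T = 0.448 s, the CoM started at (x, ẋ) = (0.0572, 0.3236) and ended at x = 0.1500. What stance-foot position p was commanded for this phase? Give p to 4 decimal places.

ωT = 2.9635·0.448 = 1.327648; cosh(ωT) = 2.018630, sinh(ωT) = 1.753530
x(T) = p + (x₀−p)·cosh(ωT) + (ẋ₀/ω)·sinh(ωT) ⇒ p·(1 − cosh) = x(T) − x₀·cosh − (ẋ₀/ω)·sinh
numerator   = 0.1500 − (0.0572)·2.018630 − (0.3236/2.9635)·1.753530 = -0.156943
denominator = 1 − 2.018630 = -1.018630
p = -0.156943 / -1.018630 = 0.1541

p = 0.1541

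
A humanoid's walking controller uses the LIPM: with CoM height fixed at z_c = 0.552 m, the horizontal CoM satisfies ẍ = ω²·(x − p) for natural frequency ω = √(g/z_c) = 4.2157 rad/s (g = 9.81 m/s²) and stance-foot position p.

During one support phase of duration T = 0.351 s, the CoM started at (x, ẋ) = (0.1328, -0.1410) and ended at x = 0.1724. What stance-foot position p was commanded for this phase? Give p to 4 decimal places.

p = 0.0494

ωT = 4.2157·0.351 = 1.479711; cosh(ωT) = 2.309689, sinh(ωT) = 2.081986
x(T) = p + (x₀−p)·cosh(ωT) + (ẋ₀/ω)·sinh(ωT) ⇒ p·(1 − cosh) = x(T) − x₀·cosh − (ẋ₀/ω)·sinh
numerator   = 0.1724 − (0.1328)·2.309689 − (-0.1410/4.2157)·2.081986 = -0.064692
denominator = 1 − 2.309689 = -1.309689
p = -0.064692 / -1.309689 = 0.0494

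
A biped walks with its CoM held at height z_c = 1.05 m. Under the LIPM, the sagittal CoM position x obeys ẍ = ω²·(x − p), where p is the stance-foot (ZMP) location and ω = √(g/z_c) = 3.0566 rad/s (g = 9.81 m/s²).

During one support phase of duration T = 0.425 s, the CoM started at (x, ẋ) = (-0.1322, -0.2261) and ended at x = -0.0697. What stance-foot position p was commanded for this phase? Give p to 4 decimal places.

p = -0.3261

ωT = 3.0566·0.425 = 1.299055; cosh(ωT) = 1.969310, sinh(ωT) = 1.696521
x(T) = p + (x₀−p)·cosh(ωT) + (ẋ₀/ω)·sinh(ωT) ⇒ p·(1 − cosh) = x(T) − x₀·cosh − (ẋ₀/ω)·sinh
numerator   = -0.0697 − (-0.1322)·1.969310 − (-0.2261/3.0566)·1.696521 = 0.316136
denominator = 1 − 1.969310 = -0.969310
p = 0.316136 / -0.969310 = -0.3261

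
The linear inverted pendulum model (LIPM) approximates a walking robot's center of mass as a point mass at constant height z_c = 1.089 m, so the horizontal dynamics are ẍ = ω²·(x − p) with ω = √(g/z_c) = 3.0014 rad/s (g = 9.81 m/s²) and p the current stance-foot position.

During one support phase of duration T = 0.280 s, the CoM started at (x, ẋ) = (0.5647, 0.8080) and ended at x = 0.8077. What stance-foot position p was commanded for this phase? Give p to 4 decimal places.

p = 0.5936

ωT = 3.0014·0.280 = 0.840392; cosh(ωT) = 1.374408, sinh(ωT) = 0.942867
x(T) = p + (x₀−p)·cosh(ωT) + (ẋ₀/ω)·sinh(ωT) ⇒ p·(1 − cosh) = x(T) − x₀·cosh − (ẋ₀/ω)·sinh
numerator   = 0.8077 − (0.5647)·1.374408 − (0.8080/3.0014)·0.942867 = -0.222255
denominator = 1 − 1.374408 = -0.374408
p = -0.222255 / -0.374408 = 0.5936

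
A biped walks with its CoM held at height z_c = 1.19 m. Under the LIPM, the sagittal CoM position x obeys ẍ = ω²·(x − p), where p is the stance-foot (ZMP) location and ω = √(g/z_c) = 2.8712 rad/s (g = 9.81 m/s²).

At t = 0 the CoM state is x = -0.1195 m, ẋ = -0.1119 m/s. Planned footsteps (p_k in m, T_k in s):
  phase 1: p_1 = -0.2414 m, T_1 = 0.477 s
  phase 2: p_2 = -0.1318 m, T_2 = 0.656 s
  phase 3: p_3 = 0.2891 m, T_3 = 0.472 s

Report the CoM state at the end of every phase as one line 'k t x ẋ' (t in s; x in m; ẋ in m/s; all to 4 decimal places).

1 0.4770 -0.0579 0.4096
2 1.1330 0.5752 2.0600
3 1.6050 2.1792 5.7463

phase 1: p=-0.2414, T=0.477, ωT=1.369562, cosh=2.093924, sinh=1.839705; start (x,ẋ)=(-0.119500, -0.111900) → end (x,ẋ)=(-0.057850, 0.409586)
phase 2: p=-0.1318, T=0.656, ωT=1.883507, cosh=3.364293, sinh=3.212237; start (x,ẋ)=(-0.057850, 0.409586) → end (x,ẋ)=(0.575225, 2.060004)
phase 3: p=0.2891, T=0.472, ωT=1.355206, cosh=2.067728, sinh=1.809834; start (x,ẋ)=(0.575225, 2.060004) → end (x,ẋ)=(2.179232, 5.746346)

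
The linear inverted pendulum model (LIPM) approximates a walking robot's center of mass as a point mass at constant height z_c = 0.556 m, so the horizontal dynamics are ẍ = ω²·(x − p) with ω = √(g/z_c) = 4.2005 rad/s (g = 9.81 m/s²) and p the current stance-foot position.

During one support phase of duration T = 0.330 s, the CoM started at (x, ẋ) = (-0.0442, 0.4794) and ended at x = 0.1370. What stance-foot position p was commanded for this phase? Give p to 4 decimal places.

ωT = 4.2005·0.330 = 1.386165; cosh(ωT) = 2.124757, sinh(ωT) = 1.874725
x(T) = p + (x₀−p)·cosh(ωT) + (ẋ₀/ω)·sinh(ωT) ⇒ p·(1 − cosh) = x(T) − x₀·cosh − (ẋ₀/ω)·sinh
numerator   = 0.1370 − (-0.0442)·2.124757 − (0.4794/4.2005)·1.874725 = 0.016953
denominator = 1 − 2.124757 = -1.124757
p = 0.016953 / -1.124757 = -0.0151

p = -0.0151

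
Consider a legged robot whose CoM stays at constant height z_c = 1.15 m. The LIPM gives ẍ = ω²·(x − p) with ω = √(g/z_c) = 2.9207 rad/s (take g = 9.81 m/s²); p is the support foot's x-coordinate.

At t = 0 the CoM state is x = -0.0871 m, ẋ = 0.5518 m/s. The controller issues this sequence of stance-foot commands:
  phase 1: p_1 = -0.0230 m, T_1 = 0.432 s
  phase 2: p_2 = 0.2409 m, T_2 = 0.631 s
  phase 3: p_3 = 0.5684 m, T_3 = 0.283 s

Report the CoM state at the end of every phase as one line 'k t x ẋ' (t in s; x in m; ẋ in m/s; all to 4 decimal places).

phase 1: p=-0.0230, T=0.432, ωT=1.261742, cosh=1.907365, sinh=1.624205; start (x,ẋ)=(-0.087100, 0.551800) → end (x,ẋ)=(0.161595, 0.748405)
phase 2: p=0.2409, T=0.631, ωT=1.842962, cosh=3.236781, sinh=3.078433; start (x,ẋ)=(0.161595, 0.748405) → end (x,ẋ)=(0.773029, 1.709375)
phase 3: p=0.5684, T=0.283, ωT=0.826558, cosh=1.361496, sinh=0.923943; start (x,ẋ)=(0.773029, 1.709375) → end (x,ẋ)=(1.387750, 2.879510)

1 0.4320 0.1616 0.7484
2 1.0630 0.7730 1.7094
3 1.3460 1.3878 2.8795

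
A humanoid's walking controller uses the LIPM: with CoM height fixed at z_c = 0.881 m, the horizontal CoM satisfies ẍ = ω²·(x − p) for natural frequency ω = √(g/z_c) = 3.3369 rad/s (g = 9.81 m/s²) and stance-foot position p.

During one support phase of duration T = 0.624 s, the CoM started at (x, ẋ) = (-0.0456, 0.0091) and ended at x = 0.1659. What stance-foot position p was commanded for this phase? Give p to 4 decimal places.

ωT = 3.3369·0.624 = 2.082226; cosh(ωT) = 4.073478, sinh(ωT) = 3.948826
x(T) = p + (x₀−p)·cosh(ωT) + (ẋ₀/ω)·sinh(ωT) ⇒ p·(1 − cosh) = x(T) − x₀·cosh − (ẋ₀/ω)·sinh
numerator   = 0.1659 − (-0.0456)·4.073478 − (0.0091/3.3369)·3.948826 = 0.340882
denominator = 1 − 4.073478 = -3.073478
p = 0.340882 / -3.073478 = -0.1109

p = -0.1109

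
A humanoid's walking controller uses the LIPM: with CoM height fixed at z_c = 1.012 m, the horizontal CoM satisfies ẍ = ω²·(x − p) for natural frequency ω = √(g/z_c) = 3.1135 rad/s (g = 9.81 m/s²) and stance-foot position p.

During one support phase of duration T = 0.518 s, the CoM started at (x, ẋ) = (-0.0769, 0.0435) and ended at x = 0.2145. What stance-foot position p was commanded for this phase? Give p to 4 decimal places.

p = -0.2372

ωT = 3.1135·0.518 = 1.612793; cosh(ωT) = 2.608067, sinh(ωT) = 2.408737
x(T) = p + (x₀−p)·cosh(ωT) + (ẋ₀/ω)·sinh(ωT) ⇒ p·(1 − cosh) = x(T) − x₀·cosh − (ẋ₀/ω)·sinh
numerator   = 0.2145 − (-0.0769)·2.608067 − (0.0435/3.1135)·2.408737 = 0.381407
denominator = 1 − 2.608067 = -1.608067
p = 0.381407 / -1.608067 = -0.2372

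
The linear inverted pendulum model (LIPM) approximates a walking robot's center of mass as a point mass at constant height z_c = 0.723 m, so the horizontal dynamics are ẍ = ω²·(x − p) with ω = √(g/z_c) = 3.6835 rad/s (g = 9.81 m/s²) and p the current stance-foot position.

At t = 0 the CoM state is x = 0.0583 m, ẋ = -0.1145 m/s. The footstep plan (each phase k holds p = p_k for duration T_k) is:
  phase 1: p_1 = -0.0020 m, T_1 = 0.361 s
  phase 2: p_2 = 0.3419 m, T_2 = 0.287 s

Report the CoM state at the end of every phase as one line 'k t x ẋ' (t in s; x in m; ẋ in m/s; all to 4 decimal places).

phase 1: p=-0.0020, T=0.361, ωT=1.329743, cosh=2.022309, sinh=1.757764; start (x,ẋ)=(0.058300, -0.114500) → end (x,ẋ)=(0.065306, 0.158871)
phase 2: p=0.3419, T=0.287, ωT=1.057164, cosh=1.612819, sinh=1.265379; start (x,ẋ)=(0.065306, 0.158871) → end (x,ẋ)=(-0.049620, -1.032981)

1 0.3610 0.0653 0.1589
2 0.6480 -0.0496 -1.0330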